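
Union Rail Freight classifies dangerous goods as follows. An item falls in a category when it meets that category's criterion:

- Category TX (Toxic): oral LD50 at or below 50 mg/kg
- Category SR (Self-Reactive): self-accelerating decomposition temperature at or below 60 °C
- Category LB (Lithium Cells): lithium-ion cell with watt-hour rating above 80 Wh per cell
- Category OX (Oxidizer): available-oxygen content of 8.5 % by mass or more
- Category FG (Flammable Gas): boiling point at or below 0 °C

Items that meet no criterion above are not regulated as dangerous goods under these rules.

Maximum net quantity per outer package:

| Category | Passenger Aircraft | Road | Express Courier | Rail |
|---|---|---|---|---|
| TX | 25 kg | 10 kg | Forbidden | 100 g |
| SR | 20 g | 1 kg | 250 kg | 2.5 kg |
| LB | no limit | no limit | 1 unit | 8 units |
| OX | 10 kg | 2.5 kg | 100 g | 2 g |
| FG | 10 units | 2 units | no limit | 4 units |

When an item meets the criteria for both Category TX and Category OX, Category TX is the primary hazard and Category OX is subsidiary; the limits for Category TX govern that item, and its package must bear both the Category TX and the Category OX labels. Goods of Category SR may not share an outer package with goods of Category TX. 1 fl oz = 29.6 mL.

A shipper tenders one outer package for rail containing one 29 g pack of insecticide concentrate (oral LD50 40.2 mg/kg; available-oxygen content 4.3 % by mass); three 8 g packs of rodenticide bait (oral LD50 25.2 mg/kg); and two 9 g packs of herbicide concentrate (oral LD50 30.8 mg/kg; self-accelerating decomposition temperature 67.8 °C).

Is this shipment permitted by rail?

Yes

With oral LD50 40.2 mg/kg (≤ 50 mg/kg), the insecticide concentrate falls in Category TX.
With oral LD50 25.2 mg/kg (≤ 50 mg/kg), the rodenticide bait falls in Category TX.
With oral LD50 30.8 mg/kg (≤ 50 mg/kg), the herbicide concentrate falls in Category TX.
Total Category TX: 29 g + (three 8 g packs = 24 g) + (two 9 g packs = 18 g) = 71 g.
71 g ≤ 100 g (rail limit, Category TX) — within limit.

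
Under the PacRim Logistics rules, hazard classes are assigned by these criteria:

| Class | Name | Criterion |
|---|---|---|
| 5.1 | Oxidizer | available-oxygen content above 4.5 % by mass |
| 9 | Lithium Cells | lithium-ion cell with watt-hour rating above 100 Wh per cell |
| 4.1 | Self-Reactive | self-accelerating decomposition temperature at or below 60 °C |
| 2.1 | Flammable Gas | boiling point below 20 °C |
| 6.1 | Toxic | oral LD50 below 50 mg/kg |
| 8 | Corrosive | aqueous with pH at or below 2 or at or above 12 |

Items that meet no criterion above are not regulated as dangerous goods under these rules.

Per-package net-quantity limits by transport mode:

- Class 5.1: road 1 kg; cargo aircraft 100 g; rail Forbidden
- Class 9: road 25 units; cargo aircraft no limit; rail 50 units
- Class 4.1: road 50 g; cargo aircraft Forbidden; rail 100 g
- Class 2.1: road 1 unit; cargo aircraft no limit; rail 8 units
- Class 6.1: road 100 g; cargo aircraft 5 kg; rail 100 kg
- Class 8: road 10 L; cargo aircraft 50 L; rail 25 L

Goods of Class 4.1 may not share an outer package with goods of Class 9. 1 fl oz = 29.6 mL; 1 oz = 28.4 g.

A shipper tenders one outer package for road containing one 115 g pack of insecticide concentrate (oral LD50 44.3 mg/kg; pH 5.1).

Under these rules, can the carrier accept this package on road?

Oral LD50 44.3 mg/kg meets the Class 6.1 criterion (Toxic), so the insecticide concentrate is Class 6.1.
Class 6.1 quantity: 115 g.
That exceeds the Class 6.1 road limit of 100 g.

No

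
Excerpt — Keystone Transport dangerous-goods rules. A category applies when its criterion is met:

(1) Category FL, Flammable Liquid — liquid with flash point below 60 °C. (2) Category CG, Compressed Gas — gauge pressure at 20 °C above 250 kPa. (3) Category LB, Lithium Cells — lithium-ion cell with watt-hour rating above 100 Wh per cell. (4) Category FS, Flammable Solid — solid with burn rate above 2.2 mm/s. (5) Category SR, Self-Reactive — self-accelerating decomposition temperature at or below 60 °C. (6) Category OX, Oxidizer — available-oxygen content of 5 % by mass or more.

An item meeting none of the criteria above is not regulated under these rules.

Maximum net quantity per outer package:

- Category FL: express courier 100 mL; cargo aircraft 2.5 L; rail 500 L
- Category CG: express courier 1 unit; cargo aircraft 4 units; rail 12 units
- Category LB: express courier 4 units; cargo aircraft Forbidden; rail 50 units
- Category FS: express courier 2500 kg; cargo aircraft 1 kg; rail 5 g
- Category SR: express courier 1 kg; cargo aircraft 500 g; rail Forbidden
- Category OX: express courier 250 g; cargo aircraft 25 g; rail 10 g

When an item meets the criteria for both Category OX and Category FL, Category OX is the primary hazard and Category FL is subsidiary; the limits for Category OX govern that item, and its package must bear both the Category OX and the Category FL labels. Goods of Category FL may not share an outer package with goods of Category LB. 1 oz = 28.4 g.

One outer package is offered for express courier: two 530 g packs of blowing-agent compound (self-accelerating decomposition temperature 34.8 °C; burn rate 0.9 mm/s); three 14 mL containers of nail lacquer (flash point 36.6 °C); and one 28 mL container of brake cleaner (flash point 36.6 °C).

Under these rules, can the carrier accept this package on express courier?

Blowing-agent compound: self-accelerating decomposition temperature 34.8 °C ≤ 60 °C → Category SR (Self-Reactive).
The nail lacquer has flash point 36.6 °C, which is < 60 °C, so it is Category FL (Flammable Liquid).
With flash point 36.6 °C (< 60 °C), the brake cleaner falls in Category FL.
Total Category FL: (three 14 mL containers = 42 mL) + 28 mL = 70 mL.
That is within the Category FL express courier limit of 100 mL.
Category SR quantity: two 530 g packs = 1.06 kg.
1.06 kg > 1 kg (express courier limit, Category SR) — over the limit.
The segregation rule (Category FL with Category LB) does not apply to Category FL with Category SR.

No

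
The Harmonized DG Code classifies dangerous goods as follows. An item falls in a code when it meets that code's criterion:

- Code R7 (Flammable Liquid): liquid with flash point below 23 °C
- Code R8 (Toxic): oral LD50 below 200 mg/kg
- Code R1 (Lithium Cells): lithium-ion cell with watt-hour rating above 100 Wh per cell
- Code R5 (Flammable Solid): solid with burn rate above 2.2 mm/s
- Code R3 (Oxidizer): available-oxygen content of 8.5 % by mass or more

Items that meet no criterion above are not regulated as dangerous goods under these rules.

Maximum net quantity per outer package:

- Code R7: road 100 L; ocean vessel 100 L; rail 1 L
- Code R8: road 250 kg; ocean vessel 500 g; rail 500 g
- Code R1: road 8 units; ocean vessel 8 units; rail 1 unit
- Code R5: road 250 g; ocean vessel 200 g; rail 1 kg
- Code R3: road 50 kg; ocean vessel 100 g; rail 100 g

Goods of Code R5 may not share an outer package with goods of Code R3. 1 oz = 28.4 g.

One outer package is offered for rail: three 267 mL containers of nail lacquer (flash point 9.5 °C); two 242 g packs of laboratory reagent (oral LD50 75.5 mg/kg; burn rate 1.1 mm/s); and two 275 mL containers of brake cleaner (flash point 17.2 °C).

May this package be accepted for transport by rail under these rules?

Flash point 9.5 °C meets the Code R7 criterion (Flammable Liquid), so the nail lacquer is Code R7.
Oral LD50 75.5 mg/kg meets the Code R8 criterion (Toxic), so the laboratory reagent is Code R8.
Brake cleaner: flash point 17.2 °C < 23 °C → Code R7 (Flammable Liquid).
Total Code R7: (three 267 mL containers = 801 mL) + (two 275 mL containers = 550 mL) = 1.351 L.
1.351 L exceeds the rail limit of 1 L for Code R7.
Code R8 quantity: two 242 g packs = 484 g.
That is within the Code R8 rail limit of 500 g.
The segregation rule (Code R5 with Code R3) does not apply to Code R7 with Code R8.

No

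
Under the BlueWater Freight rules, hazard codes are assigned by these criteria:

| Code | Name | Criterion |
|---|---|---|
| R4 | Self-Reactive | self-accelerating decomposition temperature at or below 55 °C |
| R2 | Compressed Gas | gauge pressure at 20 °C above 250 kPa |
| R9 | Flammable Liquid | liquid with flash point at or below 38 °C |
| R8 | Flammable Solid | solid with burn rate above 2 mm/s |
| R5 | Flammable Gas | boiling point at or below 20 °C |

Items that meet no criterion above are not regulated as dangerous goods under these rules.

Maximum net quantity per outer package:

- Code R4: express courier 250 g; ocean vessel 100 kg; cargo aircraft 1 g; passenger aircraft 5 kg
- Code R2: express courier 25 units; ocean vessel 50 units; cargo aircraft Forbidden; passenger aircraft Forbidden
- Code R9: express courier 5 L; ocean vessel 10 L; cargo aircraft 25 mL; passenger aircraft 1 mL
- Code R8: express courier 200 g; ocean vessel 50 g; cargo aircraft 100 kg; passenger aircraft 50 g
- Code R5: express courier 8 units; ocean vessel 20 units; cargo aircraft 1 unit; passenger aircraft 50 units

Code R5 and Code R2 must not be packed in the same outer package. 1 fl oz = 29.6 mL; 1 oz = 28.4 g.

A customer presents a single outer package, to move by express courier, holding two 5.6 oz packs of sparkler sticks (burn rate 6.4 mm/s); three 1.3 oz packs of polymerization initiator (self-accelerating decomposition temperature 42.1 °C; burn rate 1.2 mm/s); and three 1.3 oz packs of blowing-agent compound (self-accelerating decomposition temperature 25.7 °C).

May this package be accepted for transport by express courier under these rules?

Burn rate 6.4 mm/s meets the Code R8 criterion (Flammable Solid), so the sparkler sticks are Code R8.
The polymerization initiator has self-accelerating decomposition temperature 42.1 °C, which is ≤ 55 °C, so it is Code R4 (Self-Reactive).
Self-accelerating decomposition temperature 25.7 °C meets the Code R4 criterion (Self-Reactive), so the blowing-agent compound is Code R4.
Code R4 net quantity: (three 1.3 oz packs = 110.76 g) + (three 1.3 oz packs = 110.76 g) = 221.52 g.
That is within the Code R4 express courier limit of 250 g.
Code R8 quantity: two 5.6 oz packs = 318.08 g.
That exceeds the Code R8 express courier limit of 200 g.
The segregation rule (Code R5 with Code R2) does not apply to Code R4 with Code R8.

No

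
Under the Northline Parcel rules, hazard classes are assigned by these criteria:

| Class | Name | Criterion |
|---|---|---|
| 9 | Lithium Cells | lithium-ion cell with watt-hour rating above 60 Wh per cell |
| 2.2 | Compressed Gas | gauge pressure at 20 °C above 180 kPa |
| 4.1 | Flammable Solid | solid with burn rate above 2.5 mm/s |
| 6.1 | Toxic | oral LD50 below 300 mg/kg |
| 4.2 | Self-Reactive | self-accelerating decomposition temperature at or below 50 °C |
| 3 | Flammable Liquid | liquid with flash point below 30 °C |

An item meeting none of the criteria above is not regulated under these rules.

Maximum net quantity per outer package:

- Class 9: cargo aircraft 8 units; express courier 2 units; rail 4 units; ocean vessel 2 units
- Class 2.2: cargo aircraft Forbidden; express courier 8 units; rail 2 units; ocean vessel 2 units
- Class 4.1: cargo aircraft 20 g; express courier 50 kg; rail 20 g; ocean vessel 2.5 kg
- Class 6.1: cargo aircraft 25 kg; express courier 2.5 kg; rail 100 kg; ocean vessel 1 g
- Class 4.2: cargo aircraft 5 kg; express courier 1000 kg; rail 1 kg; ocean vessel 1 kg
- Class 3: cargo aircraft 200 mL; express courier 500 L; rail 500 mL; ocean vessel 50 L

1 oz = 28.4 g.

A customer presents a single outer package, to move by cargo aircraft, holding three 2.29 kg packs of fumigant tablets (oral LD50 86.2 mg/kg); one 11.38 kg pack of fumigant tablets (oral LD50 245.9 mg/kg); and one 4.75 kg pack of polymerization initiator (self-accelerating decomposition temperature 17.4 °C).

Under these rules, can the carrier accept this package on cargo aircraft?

The fumigant tablets have oral LD50 86.2 mg/kg, which is < 300 mg/kg, so they are Class 6.1 (Toxic).
The fumigant tablets have oral LD50 245.9 mg/kg, which is < 300 mg/kg, so they are Class 6.1 (Toxic).
Self-accelerating decomposition temperature 17.4 °C meets the Class 4.2 criterion (Self-Reactive), so the polymerization initiator is Class 4.2.
Class 6.1 net quantity: (three 2.29 kg packs = 6.87 kg) + 11.38 kg = 18.25 kg.
18.25 kg is within the cargo aircraft limit of 25 kg for Class 6.1.
Class 4.2 quantity: 4.75 kg.
That is within the Class 4.2 cargo aircraft limit of 5 kg.
Every hazard class is within its cargo aircraft limit and no segregation rule is violated.

Yes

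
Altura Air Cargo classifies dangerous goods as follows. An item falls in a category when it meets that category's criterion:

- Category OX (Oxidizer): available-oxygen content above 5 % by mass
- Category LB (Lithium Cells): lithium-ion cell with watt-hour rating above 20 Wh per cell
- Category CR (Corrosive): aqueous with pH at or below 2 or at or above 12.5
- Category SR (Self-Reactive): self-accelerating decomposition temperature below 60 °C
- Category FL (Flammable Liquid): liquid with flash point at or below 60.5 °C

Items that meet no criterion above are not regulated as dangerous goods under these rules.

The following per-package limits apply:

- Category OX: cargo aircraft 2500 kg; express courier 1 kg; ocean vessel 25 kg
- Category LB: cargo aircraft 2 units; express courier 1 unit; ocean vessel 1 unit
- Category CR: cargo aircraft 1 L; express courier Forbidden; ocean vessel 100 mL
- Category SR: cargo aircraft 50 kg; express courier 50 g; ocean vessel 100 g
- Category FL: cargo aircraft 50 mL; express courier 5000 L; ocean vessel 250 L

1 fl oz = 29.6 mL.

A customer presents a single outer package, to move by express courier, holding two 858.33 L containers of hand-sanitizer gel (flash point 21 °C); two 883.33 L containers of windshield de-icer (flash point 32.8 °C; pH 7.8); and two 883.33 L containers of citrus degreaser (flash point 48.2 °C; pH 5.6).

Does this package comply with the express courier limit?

No

The hand-sanitizer gel has flash point 21 °C, which is ≤ 60.5 °C, so it is Category FL (Flammable Liquid).
With flash point 32.8 °C (≤ 60.5 °C), the windshield de-icer falls in Category FL.
With flash point 48.2 °C (≤ 60.5 °C), the citrus degreaser falls in Category FL.
Total Category FL: (two 858.33 L containers = 1716.66 L) + (two 883.33 L containers = 1766.66 L) + (two 883.33 L containers = 1766.66 L) = 5249.98 L.
5249.98 L exceeds the express courier limit of 5000 L for Category FL.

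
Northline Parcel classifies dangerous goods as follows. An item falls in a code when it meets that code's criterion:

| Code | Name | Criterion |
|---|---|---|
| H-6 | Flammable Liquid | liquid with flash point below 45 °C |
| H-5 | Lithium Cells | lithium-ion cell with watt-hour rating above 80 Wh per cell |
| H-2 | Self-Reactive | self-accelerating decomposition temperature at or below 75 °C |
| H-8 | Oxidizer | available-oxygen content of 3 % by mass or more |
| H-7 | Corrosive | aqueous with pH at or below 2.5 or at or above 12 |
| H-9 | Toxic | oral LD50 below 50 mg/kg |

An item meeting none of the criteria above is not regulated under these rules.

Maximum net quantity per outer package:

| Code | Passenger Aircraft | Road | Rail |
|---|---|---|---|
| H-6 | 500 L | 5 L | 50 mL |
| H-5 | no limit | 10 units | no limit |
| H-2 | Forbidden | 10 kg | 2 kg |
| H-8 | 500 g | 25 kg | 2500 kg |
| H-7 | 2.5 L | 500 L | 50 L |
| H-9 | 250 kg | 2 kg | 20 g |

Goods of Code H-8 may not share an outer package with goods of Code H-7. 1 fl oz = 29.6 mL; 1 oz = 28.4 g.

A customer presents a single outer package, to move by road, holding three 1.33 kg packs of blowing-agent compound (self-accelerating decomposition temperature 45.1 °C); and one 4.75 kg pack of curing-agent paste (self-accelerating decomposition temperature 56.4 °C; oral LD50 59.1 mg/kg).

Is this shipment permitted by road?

Yes

Self-accelerating decomposition temperature 45.1 °C meets the Code H-2 criterion (Self-Reactive), so the blowing-agent compound is Code H-2.
With self-accelerating decomposition temperature 56.4 °C (≤ 75 °C), the curing-agent paste falls in Code H-2.
Total Code H-2: (three 1.33 kg packs = 3.99 kg) + 4.75 kg = 8.74 kg.
8.74 kg is within the road limit of 10 kg for Code H-2.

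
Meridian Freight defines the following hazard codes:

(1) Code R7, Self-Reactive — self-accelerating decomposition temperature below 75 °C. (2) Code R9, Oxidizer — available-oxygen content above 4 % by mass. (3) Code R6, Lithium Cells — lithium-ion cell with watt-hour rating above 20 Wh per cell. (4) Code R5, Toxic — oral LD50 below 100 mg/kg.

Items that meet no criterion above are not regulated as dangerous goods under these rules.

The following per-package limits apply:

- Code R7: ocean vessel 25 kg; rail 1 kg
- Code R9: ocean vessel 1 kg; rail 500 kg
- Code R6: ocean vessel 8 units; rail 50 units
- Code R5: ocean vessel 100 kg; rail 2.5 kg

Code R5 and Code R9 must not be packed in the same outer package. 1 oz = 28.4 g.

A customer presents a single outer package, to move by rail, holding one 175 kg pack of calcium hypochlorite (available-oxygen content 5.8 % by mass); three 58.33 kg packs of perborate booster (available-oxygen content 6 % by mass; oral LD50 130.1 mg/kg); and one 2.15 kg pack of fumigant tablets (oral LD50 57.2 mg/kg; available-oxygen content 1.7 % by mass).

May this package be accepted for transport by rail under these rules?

No

With available-oxygen content 5.8 % by mass (> 4 % by mass), the calcium hypochlorite falls in Code R9.
The perborate booster has available-oxygen content 6 % by mass, which is > 4 % by mass, so it is Code R9 (Oxidizer).
Fumigant tablets: oral LD50 57.2 mg/kg < 100 mg/kg → Code R5 (Toxic).
Code R5 quantity: 2.15 kg.
2.15 kg ≤ 2.5 kg (rail limit, Code R5) — within limit.
Code R9 net quantity: 175 kg + (three 58.33 kg packs = 174.99 kg) = 349.99 kg.
That is within the Code R9 rail limit of 500 kg.
Code R5 and Code R9 may not share an outer package.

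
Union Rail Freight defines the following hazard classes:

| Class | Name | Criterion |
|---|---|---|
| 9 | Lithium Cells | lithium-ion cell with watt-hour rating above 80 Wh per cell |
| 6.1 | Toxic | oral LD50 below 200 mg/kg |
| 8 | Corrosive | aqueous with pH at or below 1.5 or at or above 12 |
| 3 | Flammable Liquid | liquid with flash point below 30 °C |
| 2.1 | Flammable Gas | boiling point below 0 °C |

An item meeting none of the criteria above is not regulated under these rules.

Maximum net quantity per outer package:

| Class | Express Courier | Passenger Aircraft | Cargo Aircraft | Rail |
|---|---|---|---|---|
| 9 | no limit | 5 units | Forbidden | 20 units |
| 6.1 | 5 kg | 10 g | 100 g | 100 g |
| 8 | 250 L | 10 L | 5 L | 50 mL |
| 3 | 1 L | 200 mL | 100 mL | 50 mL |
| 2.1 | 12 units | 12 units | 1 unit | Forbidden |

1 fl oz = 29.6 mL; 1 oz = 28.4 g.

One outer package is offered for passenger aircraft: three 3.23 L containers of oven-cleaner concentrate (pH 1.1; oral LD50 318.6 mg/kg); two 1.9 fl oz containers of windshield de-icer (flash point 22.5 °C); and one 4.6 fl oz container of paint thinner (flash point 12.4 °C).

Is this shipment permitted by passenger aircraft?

Oven-cleaner concentrate: pH 1.1 ≤ 1.5 → Class 8 (Corrosive).
Windshield de-icer: flash point 22.5 °C < 30 °C → Class 3 (Flammable Liquid).
With flash point 12.4 °C (< 30 °C), the paint thinner falls in Class 3.
Total Class 3: (two 1.9 fl oz containers = 112.48 mL) + (one 4.6 fl oz container = 136.16 mL) = 248.64 mL.
That exceeds the Class 3 passenger aircraft limit of 200 mL.
Class 8 quantity: three 3.23 L containers = 9.69 L.
That is within the Class 8 passenger aircraft limit of 10 L.

No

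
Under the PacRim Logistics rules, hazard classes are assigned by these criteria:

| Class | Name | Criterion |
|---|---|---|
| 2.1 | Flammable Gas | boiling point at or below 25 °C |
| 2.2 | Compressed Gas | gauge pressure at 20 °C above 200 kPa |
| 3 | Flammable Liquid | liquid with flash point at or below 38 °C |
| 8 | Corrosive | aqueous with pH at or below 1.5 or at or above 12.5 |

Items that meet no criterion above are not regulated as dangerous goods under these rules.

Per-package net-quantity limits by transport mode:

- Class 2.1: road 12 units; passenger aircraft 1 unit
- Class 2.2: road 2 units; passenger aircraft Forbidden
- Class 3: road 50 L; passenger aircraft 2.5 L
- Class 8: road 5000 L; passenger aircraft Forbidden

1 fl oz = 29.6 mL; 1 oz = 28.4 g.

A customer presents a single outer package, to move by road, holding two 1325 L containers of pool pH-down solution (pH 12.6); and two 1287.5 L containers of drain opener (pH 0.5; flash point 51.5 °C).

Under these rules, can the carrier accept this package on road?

The pool pH-down solution has pH 12.6, which is ≥ 12.5, so it is Class 8 (Corrosive).
The drain opener has pH 0.5, which is ≤ 1.5, so it is Class 8 (Corrosive).
Class 8 net quantity: (two 1325 L containers = 2650 L) + (two 1287.5 L containers = 2575 L) = 5225 L.
That exceeds the Class 8 road limit of 5000 L.

No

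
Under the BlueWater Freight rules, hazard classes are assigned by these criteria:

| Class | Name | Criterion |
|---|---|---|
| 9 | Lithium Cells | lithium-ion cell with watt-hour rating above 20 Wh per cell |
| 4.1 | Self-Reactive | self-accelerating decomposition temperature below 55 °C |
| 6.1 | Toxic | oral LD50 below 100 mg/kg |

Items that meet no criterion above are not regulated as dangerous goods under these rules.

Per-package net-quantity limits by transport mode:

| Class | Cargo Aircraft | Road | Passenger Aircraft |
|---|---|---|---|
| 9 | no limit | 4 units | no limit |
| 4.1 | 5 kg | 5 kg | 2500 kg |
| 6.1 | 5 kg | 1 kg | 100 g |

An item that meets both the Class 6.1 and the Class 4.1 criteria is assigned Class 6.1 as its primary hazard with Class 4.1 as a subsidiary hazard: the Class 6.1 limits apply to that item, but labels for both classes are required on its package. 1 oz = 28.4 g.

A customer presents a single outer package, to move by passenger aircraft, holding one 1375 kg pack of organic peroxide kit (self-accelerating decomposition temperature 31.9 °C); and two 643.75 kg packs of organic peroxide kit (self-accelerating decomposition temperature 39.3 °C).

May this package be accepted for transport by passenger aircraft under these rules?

Self-accelerating decomposition temperature 31.9 °C meets the Class 4.1 criterion (Self-Reactive), so the organic peroxide kit is Class 4.1.
With self-accelerating decomposition temperature 39.3 °C (< 55 °C), the organic peroxide kit falls in Class 4.1.
Total Class 4.1: 1375 kg + (two 643.75 kg packs = 1287.5 kg) = 2662.5 kg.
That exceeds the Class 4.1 passenger aircraft limit of 2500 kg.

No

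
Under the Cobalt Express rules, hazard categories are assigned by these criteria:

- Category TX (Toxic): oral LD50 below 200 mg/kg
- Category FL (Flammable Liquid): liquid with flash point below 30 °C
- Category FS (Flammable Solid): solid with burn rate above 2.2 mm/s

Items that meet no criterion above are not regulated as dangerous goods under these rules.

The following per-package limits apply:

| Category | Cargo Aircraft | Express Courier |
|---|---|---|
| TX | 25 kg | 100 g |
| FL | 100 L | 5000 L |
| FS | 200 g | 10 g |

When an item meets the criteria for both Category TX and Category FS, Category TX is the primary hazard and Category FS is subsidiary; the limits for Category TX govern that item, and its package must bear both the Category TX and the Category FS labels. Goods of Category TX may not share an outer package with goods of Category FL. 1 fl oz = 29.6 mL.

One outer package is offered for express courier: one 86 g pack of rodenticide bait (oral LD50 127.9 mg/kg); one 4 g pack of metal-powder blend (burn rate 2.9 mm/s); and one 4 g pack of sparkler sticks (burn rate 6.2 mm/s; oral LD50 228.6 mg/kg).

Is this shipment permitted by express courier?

The rodenticide bait has oral LD50 127.9 mg/kg, which is < 200 mg/kg, so it is Category TX (Toxic).
With burn rate 2.9 mm/s (> 2.2 mm/s), the metal-powder blend falls in Category FS.
With burn rate 6.2 mm/s (> 2.2 mm/s), the sparkler sticks fall in Category FS.
Category FS net quantity: 4 g + 4 g = 8 g.
That is within the Category FS express courier limit of 10 g.
Category TX quantity: 86 g.
86 g ≤ 100 g (express courier limit, Category TX) — within limit.
The segregation rule (Category TX with Category FL) does not apply to Category FS with Category TX.
Every hazard category is within its express courier limit and no segregation rule is violated.

Yes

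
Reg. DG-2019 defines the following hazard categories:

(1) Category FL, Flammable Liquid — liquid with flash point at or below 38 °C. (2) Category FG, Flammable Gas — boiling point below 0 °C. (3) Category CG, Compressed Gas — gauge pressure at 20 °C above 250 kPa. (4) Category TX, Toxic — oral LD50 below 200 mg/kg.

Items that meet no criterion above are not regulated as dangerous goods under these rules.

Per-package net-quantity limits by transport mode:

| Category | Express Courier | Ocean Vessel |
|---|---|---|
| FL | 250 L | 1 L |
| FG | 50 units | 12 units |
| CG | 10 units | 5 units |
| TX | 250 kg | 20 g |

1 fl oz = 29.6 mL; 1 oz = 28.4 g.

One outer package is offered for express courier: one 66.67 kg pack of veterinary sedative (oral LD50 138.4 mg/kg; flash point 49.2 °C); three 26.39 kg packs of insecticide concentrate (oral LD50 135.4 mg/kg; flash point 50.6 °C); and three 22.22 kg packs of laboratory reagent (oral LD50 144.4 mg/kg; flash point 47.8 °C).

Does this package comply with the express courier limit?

Yes

Oral LD50 138.4 mg/kg meets the Category TX criterion (Toxic), so the veterinary sedative is Category TX.
Oral LD50 135.4 mg/kg meets the Category TX criterion (Toxic), so the insecticide concentrate is Category TX.
Laboratory reagent: oral LD50 144.4 mg/kg < 200 mg/kg → Category TX (Toxic).
Total Category TX: 66.67 kg + (three 26.39 kg packs = 79.17 kg) + (three 22.22 kg packs = 66.66 kg) = 212.5 kg.
212.5 kg ≤ 250 kg (express courier limit, Category TX) — within limit.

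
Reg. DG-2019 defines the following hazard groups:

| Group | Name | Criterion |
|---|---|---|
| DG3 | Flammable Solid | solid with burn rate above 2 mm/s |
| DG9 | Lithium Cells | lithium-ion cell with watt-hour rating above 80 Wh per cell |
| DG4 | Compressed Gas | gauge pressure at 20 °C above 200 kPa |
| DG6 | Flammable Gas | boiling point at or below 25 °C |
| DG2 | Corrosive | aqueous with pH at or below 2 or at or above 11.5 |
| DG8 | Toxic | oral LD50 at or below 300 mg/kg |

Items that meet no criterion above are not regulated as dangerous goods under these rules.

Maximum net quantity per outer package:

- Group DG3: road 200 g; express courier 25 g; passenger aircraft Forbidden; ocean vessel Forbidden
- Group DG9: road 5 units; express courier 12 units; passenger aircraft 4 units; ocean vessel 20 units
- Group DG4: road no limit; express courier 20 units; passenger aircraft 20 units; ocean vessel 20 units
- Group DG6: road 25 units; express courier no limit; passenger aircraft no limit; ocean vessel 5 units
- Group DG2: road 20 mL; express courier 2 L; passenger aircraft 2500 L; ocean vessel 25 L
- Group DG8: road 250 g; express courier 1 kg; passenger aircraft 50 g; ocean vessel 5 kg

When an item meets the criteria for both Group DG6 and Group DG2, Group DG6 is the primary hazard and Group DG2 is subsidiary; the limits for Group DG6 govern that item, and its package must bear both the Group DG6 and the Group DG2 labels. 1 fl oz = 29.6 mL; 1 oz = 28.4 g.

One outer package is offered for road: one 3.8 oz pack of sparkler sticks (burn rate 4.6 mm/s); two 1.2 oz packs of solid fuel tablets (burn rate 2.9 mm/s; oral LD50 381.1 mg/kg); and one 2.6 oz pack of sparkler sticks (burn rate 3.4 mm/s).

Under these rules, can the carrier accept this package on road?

No

Burn rate 4.6 mm/s meets the Group DG3 criterion (Flammable Solid), so the sparkler sticks are Group DG3.
The solid fuel tablets have burn rate 2.9 mm/s, which is > 2 mm/s, so they are Group DG3 (Flammable Solid).
With burn rate 3.4 mm/s (> 2 mm/s), the sparkler sticks fall in Group DG3.
Group DG3 net quantity: (one 3.8 oz pack = 107.92 g) + (two 1.2 oz packs = 68.16 g) + (one 2.6 oz pack = 73.84 g) = 249.92 g.
That exceeds the Group DG3 road limit of 200 g.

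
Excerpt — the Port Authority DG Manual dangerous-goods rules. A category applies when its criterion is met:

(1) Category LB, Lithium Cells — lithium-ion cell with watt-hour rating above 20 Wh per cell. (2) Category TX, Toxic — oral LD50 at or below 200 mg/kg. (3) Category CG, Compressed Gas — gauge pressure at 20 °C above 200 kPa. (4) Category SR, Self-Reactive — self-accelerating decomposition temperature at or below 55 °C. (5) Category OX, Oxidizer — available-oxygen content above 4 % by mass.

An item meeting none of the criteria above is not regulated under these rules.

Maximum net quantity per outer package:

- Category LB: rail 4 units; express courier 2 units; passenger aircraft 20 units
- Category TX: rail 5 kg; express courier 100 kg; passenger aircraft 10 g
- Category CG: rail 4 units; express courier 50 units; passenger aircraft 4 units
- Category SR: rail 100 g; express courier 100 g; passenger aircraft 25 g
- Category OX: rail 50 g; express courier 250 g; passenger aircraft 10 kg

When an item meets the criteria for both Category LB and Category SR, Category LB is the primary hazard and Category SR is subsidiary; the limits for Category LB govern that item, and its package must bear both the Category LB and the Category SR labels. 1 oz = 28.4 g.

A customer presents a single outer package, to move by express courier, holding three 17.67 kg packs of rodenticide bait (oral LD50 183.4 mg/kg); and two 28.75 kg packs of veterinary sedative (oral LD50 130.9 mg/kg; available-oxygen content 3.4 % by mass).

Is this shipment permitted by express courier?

No

Oral LD50 183.4 mg/kg meets the Category TX criterion (Toxic), so the rodenticide bait is Category TX.
Veterinary sedative: oral LD50 130.9 mg/kg ≤ 200 mg/kg → Category TX (Toxic).
Category TX net quantity: (three 17.67 kg packs = 53.01 kg) + (two 28.75 kg packs = 57.5 kg) = 110.51 kg.
That exceeds the Category TX express courier limit of 100 kg.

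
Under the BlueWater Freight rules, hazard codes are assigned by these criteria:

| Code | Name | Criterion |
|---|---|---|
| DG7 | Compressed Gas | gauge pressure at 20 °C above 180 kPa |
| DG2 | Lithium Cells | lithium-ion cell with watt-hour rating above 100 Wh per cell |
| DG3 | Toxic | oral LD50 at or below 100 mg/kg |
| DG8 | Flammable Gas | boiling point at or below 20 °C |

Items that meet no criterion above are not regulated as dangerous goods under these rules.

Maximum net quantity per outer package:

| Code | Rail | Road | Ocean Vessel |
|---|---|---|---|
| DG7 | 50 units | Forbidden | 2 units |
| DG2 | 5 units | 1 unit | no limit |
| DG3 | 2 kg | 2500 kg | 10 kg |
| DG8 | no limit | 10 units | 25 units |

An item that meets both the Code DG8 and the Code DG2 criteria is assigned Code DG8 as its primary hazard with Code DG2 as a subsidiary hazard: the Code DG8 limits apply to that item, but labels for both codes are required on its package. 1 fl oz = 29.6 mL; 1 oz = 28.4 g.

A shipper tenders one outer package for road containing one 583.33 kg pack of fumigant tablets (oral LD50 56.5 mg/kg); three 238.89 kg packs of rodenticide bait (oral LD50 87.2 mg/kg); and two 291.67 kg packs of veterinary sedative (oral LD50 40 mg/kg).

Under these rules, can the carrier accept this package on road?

Yes

With oral LD50 56.5 mg/kg (≤ 100 mg/kg), the fumigant tablets fall in Code DG3.
The rodenticide bait has oral LD50 87.2 mg/kg, which is ≤ 100 mg/kg, so it is Code DG3 (Toxic).
Veterinary sedative: oral LD50 40 mg/kg ≤ 100 mg/kg → Code DG3 (Toxic).
Total Code DG3: 583.33 kg + (three 238.89 kg packs = 716.67 kg) + (two 291.67 kg packs = 583.34 kg) = 1883.34 kg.
1883.34 kg is within the road limit of 2500 kg for Code DG3.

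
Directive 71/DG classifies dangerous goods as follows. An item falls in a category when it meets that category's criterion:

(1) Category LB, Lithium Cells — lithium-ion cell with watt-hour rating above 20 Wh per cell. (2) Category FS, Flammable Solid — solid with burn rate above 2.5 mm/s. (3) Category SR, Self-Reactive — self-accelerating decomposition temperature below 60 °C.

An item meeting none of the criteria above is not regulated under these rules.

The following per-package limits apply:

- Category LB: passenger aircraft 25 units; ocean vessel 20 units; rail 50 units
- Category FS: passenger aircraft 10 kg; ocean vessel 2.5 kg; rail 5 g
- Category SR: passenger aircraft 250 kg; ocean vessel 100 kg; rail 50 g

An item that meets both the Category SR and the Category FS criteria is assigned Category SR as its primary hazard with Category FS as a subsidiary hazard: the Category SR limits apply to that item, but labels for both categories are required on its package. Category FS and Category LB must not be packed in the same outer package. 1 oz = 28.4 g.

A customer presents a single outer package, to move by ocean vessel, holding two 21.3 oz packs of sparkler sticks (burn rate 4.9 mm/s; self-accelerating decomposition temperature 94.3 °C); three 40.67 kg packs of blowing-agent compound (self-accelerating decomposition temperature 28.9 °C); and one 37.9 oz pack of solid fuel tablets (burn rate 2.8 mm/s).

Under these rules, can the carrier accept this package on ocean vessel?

Burn rate 4.9 mm/s meets the Category FS criterion (Flammable Solid), so the sparkler sticks are Category FS.
With self-accelerating decomposition temperature 28.9 °C (< 60 °C), the blowing-agent compound falls in Category SR.
The solid fuel tablets have burn rate 2.8 mm/s, which is > 2.5 mm/s, so they are Category FS (Flammable Solid).
Category SR quantity: three 40.67 kg packs = 122.01 kg.
122.01 kg exceeds the ocean vessel limit of 100 kg for Category SR.
Total Category FS: (two 21.3 oz packs = 1209.84 g) + (one 37.9 oz pack = 1076.36 g) = 2286.2 g.
2286.2 g is within the ocean vessel limit of 2.5 kg for Category FS.
The segregation rule (Category FS with Category LB) does not apply to Category SR with Category FS.

No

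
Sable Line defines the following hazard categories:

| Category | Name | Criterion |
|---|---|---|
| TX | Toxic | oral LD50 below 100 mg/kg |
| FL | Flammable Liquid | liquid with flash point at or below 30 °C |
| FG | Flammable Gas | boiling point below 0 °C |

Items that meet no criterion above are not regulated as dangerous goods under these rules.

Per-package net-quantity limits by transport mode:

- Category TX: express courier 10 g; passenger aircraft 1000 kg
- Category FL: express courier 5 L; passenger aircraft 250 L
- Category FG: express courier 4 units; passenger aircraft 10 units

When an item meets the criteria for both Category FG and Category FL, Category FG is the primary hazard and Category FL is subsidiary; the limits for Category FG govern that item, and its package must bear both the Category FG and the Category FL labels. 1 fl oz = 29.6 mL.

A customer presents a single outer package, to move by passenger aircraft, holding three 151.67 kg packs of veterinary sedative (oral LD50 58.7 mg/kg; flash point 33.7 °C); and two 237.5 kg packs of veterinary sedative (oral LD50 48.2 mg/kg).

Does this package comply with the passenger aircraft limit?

Yes

Veterinary sedative: oral LD50 58.7 mg/kg < 100 mg/kg → Category TX (Toxic).
The veterinary sedative has oral LD50 48.2 mg/kg, which is < 100 mg/kg, so it is Category TX (Toxic).
Category TX net quantity: (three 151.67 kg packs = 455.01 kg) + (two 237.5 kg packs = 475 kg) = 930.01 kg.
That is within the Category TX passenger aircraft limit of 1000 kg.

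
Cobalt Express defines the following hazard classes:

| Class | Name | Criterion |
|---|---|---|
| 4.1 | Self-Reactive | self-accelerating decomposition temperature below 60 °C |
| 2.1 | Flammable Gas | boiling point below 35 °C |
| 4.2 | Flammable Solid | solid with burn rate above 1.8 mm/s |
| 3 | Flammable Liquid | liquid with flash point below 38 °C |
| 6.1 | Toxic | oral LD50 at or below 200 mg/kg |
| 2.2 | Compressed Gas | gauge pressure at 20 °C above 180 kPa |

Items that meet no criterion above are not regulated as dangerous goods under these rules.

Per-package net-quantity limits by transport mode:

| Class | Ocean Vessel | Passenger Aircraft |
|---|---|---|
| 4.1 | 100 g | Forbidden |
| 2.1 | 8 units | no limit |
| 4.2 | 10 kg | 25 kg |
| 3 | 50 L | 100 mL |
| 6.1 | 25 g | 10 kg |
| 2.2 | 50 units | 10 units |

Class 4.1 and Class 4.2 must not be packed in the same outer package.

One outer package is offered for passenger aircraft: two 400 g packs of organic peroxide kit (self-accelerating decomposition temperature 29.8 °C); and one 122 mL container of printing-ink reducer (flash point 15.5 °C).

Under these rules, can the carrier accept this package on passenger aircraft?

No

Organic peroxide kit: self-accelerating decomposition temperature 29.8 °C < 60 °C → Class 4.1 (Self-Reactive).
Flash point 15.5 °C meets the Class 3 criterion (Flammable Liquid), so the printing-ink reducer is Class 3.
Class 3 quantity: 122 mL.
122 mL > 100 mL (passenger aircraft limit, Class 3) — over the limit.
Class 4.1 quantity: two 400 g packs = 800 g.
By passenger aircraft, Class 4.1 is Forbidden regardless of quantity.
The segregation rule (Class 4.1 with Class 4.2) does not apply to Class 3 with Class 4.1.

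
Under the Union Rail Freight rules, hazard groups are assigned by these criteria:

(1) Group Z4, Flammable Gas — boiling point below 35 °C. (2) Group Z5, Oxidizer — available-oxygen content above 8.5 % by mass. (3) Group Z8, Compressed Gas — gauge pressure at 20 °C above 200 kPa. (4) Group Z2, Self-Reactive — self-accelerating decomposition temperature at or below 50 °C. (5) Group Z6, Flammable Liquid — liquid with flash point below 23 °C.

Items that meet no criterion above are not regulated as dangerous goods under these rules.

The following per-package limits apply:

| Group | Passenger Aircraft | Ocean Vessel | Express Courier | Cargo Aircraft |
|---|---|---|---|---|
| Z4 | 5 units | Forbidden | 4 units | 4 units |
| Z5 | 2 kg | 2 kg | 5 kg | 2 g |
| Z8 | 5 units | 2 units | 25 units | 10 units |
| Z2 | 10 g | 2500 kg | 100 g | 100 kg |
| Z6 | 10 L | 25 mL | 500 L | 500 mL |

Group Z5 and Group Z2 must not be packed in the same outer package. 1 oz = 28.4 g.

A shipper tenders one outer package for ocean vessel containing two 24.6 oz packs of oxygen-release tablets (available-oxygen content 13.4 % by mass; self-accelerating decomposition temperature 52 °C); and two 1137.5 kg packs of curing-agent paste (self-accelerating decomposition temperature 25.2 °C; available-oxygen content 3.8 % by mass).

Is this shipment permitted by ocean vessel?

Available-oxygen content 13.4 % by mass meets the Group Z5 criterion (Oxidizer), so the oxygen-release tablets are Group Z5.
With self-accelerating decomposition temperature 25.2 °C (≤ 50 °C), the curing-agent paste falls in Group Z2.
Group Z5 quantity: two 24.6 oz packs = 1397.28 g.
1397.28 g is within the ocean vessel limit of 2 kg for Group Z5.
Group Z2 quantity: two 1137.5 kg packs = 2275 kg.
2275 kg is within the ocean vessel limit of 2500 kg for Group Z2.
Group Z5 and Group Z2 may not share an outer package.

No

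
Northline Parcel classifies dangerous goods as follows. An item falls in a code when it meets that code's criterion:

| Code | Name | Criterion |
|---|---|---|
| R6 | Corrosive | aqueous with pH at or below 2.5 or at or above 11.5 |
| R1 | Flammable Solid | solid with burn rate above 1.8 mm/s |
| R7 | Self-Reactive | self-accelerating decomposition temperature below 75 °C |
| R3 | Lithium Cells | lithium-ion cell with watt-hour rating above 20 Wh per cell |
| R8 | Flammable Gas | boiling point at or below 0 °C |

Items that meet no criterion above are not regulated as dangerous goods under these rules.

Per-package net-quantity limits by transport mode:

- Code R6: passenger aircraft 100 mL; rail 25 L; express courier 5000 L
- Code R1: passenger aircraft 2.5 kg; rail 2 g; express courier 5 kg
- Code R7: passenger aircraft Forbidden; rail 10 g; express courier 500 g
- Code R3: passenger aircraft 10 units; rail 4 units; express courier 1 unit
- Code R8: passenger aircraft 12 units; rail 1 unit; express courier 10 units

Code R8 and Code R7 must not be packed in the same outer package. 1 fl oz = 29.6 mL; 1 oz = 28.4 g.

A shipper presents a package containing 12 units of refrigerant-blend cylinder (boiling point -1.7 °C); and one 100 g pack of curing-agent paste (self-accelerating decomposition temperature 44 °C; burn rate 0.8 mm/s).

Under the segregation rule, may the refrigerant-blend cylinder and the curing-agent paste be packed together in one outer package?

Refrigerant-blend cylinder: boiling point -1.7 °C ≤ 0 °C → Code R8 (Flammable Gas).
Self-accelerating decomposition temperature 44 °C meets the Code R7 criterion (Self-Reactive), so the curing-agent paste is Code R7.
Code R8 and Code R7 may not share an outer package.

No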